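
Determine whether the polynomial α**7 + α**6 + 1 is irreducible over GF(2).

Yes

Write g(α) = α**7 + α**6 + 1.
Check for roots in GF(2): g(0) = 1; g(1) = 1.
No roots, so no linear factors.
Monic irreducibles of degree 2 over GF(2): α**2 + α + 1.
None of them divide g (all give nonzero remainder).
Monic irreducibles of degree 3 over GF(2): α**3 + α + 1, α**3 + α**2 + 1.
None of them divide g (all give nonzero remainder).
No irreducible factor of degree ≤ 3 exists, so g is irreducible over GF(2).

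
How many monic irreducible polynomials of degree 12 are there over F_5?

x^(5^12) − x is the product of all monic irreducibles of degree dividing 12; Möbius inversion gives N = (1/12) Σ μ(12/d)·5^d.
Divisors of 12: 1, 2, 3, 4, 6, 12; μ(12/d) for each: 0, 1, 0, -1, -1, 1.
Σ = 5^2 − 5^4 − 5^6 + 5^12 = 244124400.
N = 244124400/12 = 20343700.

20343700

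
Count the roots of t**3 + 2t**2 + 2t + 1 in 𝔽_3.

Write h(t) = t**3 + 2t**2 + 2t + 1.
Evaluate at each of the 3 elements of 𝔽_3:
h(0) = 1; h(1) = 0 → root; h(2) = 0 → root.
Roots: {1, 2}.

2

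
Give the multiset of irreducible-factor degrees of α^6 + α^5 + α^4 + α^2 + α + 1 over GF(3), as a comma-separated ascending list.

Write f(α) = α^6 + α^5 + α^4 + α^2 + α + 1.
Roots in GF(3): f(0) = 1; f(1) = 0 → root; f(2) = 2.
Linear factors from roots: (α - 1).
Complete factorization: f(α) = (α - 1)^2·(α^2 + α - 1)·(α^2 - α - 1).
Factor degrees with multiplicity: 1 + 1 + 2 + 2 = 6.

1, 1, 2, 2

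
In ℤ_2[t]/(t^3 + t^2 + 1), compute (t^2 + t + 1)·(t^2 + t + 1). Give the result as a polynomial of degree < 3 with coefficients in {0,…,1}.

Multiply in ℤ_2[t]: (t^2 + t + 1)·(t^2 + t + 1) = t^4 + t^2 + 1.
Reduce using t^3 ≡ t^2 + 1 (mod t^3 + t^2 + 1).
Reduced: t.

t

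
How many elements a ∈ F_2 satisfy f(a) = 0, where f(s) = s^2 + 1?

1

Evaluate at each of the 2 elements of F_2:
f(0) = 1; f(1) = 0 → root.
Roots: {1}.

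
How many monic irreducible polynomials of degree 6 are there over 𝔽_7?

x^(7^6) − x is the product of all monic irreducibles of degree dividing 6; Möbius inversion gives N = (1/6) Σ μ(6/d)·7^d.
Divisors of 6: 1, 2, 3, 6; μ(6/d) for each: 1, -1, -1, 1.
Σ = 7^1 − 7^2 − 7^3 + 7^6 = 117264.
N = 117264/6 = 19544.

19544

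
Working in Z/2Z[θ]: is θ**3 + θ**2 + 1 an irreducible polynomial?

Write h(θ) = θ**3 + θ**2 + 1.
Check for roots in Z/2Z: h(0) = 1; h(1) = 1.
No roots. A degree-3 polynomial over a field with no linear factor is irreducible.

Yes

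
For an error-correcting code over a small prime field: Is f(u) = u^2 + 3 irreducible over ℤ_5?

Yes

Check for roots in ℤ_5: f(0) = 3; f(1) = 4; f(2) = 2; f(3) = 2; f(4) = 4.
No roots. A degree-2 polynomial over a field with no linear factor is irreducible.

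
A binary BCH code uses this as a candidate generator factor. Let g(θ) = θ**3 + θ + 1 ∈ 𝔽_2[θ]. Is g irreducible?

Yes

Check for roots in 𝔽_2: g(0) = 1; g(1) = 1.
No roots. A degree-3 polynomial over a field with no linear factor is irreducible.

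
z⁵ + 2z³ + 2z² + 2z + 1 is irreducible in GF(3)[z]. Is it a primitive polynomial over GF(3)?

Write f(z) = z⁵ + 2z³ + 2z² + 2z + 1.
|GF(3^5)^×| = 3^5 − 1 = 242. Prime factorization: 242 = 2·11^2.
f is primitive ⇔ z has order 242 in GF(3)[z]/(f), i.e. z^(242/q) ≠ 1 for each prime q | 242.
z^(121) mod f = 2.
z^(22) mod f = 1
Since z^(22) = 1, the order of z divides 22 < 242; not primitive.

No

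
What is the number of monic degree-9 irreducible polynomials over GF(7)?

4483696

Gauss's count: N_{7}(9) = (1/9) Σ_{d|9} μ(9/d)·7^d.
Divisors of 9: 1, 3, 9; μ(9/d) for each: 0, -1, 1.
Σ = − 7^3 + 7^9 = 40353264.
N = 40353264/9 = 4483696.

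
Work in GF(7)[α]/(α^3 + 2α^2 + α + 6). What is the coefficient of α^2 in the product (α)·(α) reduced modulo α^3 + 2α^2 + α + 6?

1

Multiply in GF(7)[α]: (α)·(α) = α^2.
Reduced: α^2.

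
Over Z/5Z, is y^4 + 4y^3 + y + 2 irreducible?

Yes

Write h(y) = y^4 + 4y^3 + y + 2.
Check for roots in Z/5Z: h(0) = 2; h(1) = 3; h(2) = 2; h(3) = 4; h(4) = 3.
No roots, so no linear factors.
Degree-2 irreducible divisors: test the 10 monic irreducibles of degree 2 over GF(5).
None of them divide h (all give nonzero remainder).
No irreducible factor of degree ≤ 2 exists, so h is irreducible over GF(5).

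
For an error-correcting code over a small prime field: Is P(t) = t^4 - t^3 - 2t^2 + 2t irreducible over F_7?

No

Check for roots in F_7: P(0) = 0 → root; P(1) = 0 → root; P(2) = 4; P(3) = 0 → root; P(4) = 0 → root; P(5) = 5; P(6) = 5.
P(0) = 0, so (t) divides P(t); P is reducible.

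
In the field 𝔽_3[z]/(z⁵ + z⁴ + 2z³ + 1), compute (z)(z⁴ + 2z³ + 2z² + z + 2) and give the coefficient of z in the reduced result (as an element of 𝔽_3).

Multiply in 𝔽_3[z]: (z)·(z⁴ + 2z³ + 2z² + z + 2) = z⁵ + 2z⁴ + 2z³ + z² + 2z.
Reduce using z⁵ ≡ 2z⁴ + z³ + 2 (mod z⁵ + z⁴ + 2z³ + 1).
Reduced: z⁴ + z² + 2z + 2.

2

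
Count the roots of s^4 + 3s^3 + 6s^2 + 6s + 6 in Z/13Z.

0

Write f(s) = s^4 + 3s^3 + 6s^2 + 6s + 6.
Evaluate at each of the 13 elements of Z/13Z:
f(0) = 6; f(1) = 9; f(2) = 4; f(3) = 6; f(4) = 2; f(5) = 3; f(6) = 5; f(7) = 2; f(8) = 12; f(9) = 12; f(10) = 3; f(11) = 10; f(12) = 4.
No element is a root.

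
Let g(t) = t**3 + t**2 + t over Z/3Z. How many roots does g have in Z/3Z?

2

Evaluate at each of the 3 elements of Z/3Z:
g(0) = 0 → root; g(1) = 0 → root; g(2) = 2.
Roots: {0, 1}.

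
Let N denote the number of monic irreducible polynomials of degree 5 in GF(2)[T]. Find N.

Gauss's count: N_{2}(5) = (1/5) Σ_{d|5} μ(5/d)·2^d.
Divisors of 5: 1, 5; μ(5/d) for each: -1, 1.
Σ = − 2^1 + 2^5 = 30.
N = 30/5 = 6.

6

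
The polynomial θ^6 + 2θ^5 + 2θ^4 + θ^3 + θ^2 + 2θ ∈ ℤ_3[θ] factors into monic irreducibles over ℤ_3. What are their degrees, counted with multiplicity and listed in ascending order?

1, 1, 2, 2

Write g(θ) = θ^6 + 2θ^5 + 2θ^4 + θ^3 + θ^2 + 2θ.
Roots in ℤ_3: g(0) = 0 → root; g(1) = 0 → root; g(2) = 2.
Linear factors from roots: (θ), (θ + 2).
Complete factorization: g(θ) = (θ)·(θ + 2)·(θ^2 + 1)^2.
Factor degrees with multiplicity: 1 + 1 + 2 + 2 = 6.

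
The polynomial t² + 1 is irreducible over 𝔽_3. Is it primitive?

Write f(t) = t² + 1.
|GF(3^2)^×| = 3^2 − 1 = 8. Prime factorization: 8 = 2^3.
f is primitive ⇔ t has order 8 in GF(3)[t]/(f), i.e. t^(8/q) ≠ 1 for each prime q | 8.
t^(4) mod f = 1
Since t^(4) = 1, the order of t divides 4 < 8; not primitive.

No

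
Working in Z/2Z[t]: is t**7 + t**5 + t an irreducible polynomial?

No

Write g(t) = t**7 + t**5 + t.
Check for roots in Z/2Z: g(0) = 0 → root; g(1) = 1.
g(0) = 0, so (t) divides g(t); g is reducible.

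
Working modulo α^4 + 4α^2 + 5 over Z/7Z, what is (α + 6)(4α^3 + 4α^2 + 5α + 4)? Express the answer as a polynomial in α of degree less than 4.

6α^2 + 6α + 4

Multiply in Z/7Z[α]: (α + 6)·(4α^3 + 4α^2 + 5α + 4) = 4α^4 + α^2 + 6α + 3.
Reduce using α^4 ≡ 3α^2 + 2 (mod α^4 + 4α^2 + 5).
Reduced: 6α^2 + 6α + 4.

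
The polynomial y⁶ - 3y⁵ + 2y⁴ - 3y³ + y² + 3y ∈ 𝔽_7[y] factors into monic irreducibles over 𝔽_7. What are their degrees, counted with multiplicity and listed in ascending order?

1, 1, 1, 1, 2

Write h(y) = y⁶ - 3y⁵ + 2y⁴ - 3y³ + y² + 3y.
Linear factors from roots: (y), (y - 2), (y + 3), (y + 1).
Complete factorization: h(y) = (y)·(y + 1)·(y + 3)·(y - 2)·(y² + 2y + 3).
Factor degrees with multiplicity: 1 + 1 + 1 + 1 + 2 = 6.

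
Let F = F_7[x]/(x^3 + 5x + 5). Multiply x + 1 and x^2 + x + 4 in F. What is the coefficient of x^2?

Multiply in F_7[x]: (x + 1)·(x^2 + x + 4) = x^3 + 2x^2 + 5x + 4.
Reduce using x^3 ≡ 2x + 2 (mod x^3 + 5x + 5).
Reduced: 2x^2 + 6.

2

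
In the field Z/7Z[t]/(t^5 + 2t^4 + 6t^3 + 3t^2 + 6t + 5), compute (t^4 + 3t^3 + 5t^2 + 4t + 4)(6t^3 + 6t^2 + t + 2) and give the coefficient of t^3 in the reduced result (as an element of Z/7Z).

Multiply in Z/7Z[t]: (t^4 + 3t^3 + 5t^2 + 4t + 4)·(6t^3 + 6t^2 + t + 2) = 6t^7 + 3t^6 + 3t^4 + 3t^3 + 3t^2 + 5t + 1.
Reduce using t^5 ≡ 5t^4 + t^3 + 4t^2 + t + 2 (mod t^5 + 2t^4 + 6t^3 + 3t^2 + 6t + 5).
Reduced: 5t^4 + 4t^3 + 4t^2 + 4t.

4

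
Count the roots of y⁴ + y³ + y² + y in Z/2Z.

Write f(y) = y⁴ + y³ + y² + y.
Evaluate at each of the 2 elements of Z/2Z:
f(0) = 0 → root; f(1) = 0 → root.
Roots: {0, 1}.

2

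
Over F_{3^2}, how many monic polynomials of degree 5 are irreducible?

Gauss's count: N_{9}(5) = (1/5) Σ_{d|5} μ(5/d)·9^d.
Divisors of 5: 1, 5; μ(5/d) for each: -1, 1.
Σ = − 9^1 + 9^5 = 59040.
N = 59040/5 = 11808.

11808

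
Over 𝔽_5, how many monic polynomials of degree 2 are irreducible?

10

Gauss's count: N_{5}(2) = (1/2) Σ_{d|2} μ(2/d)·5^d.
Divisors of 2: 1, 2; μ(2/d) for each: -1, 1.
Σ = − 5^1 + 5^2 = 20.
N = 20/2 = 10.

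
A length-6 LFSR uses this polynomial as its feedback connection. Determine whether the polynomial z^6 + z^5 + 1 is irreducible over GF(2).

Write g(z) = z^6 + z^5 + 1.
Check for roots in GF(2): g(0) = 1; g(1) = 1.
No roots, so no linear factors.
Monic irreducibles of degree 2 over GF(2): z^2 + z + 1.
None of them divide g (all give nonzero remainder).
Monic irreducibles of degree 3 over GF(2): z^3 + z + 1, z^3 + z^2 + 1.
None of them divide g (all give nonzero remainder).
No irreducible factor of degree ≤ 3 exists, so g is irreducible over GF(2).

Yes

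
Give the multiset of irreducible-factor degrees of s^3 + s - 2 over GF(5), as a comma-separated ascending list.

1, 2

Write f(s) = s^3 + s - 2.
Roots in GF(5): f(0) = 3; f(1) = 0 → root; f(2) = 3; f(3) = 3; f(4) = 1.
Linear factors from roots: (s - 1).
Complete factorization: f(s) = (s - 1)·(s^2 + s + 2).
Factor degrees with multiplicity: 1 + 2 = 3.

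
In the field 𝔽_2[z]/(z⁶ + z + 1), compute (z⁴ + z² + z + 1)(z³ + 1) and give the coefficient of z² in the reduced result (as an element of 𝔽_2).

0

Multiply in 𝔽_2[z]: (z⁴ + z² + z + 1)·(z³ + 1) = z⁷ + z⁵ + z³ + z² + z + 1.
Reduce using z⁶ ≡ z + 1 (mod z⁶ + z + 1).
Reduced: z⁵ + z³ + 1.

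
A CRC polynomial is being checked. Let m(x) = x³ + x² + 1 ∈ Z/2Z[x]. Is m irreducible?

Yes

Check for roots in Z/2Z: m(0) = 1; m(1) = 1.
No roots. A degree-3 polynomial over a field with no linear factor is irreducible.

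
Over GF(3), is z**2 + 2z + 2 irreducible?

Write P(z) = z**2 + 2z + 2.
Check for roots in GF(3): P(0) = 2; P(1) = 2; P(2) = 1.
No roots. A degree-2 polynomial over a field with no linear factor is irreducible.

Yes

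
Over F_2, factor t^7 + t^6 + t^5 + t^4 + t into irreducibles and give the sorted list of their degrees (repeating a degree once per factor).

Write h(t) = t^7 + t^6 + t^5 + t^4 + t.
Roots in F_2: h(0) = 0 → root; h(1) = 1.
Linear factors from roots: (t).
Complete factorization: h(t) = (t)·(t^2 + t + 1)·(t^4 + t + 1).
Factor degrees with multiplicity: 1 + 2 + 4 = 7.

1, 2, 4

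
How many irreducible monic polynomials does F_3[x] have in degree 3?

8

Gauss's count: N_{3}(3) = (1/3) Σ_{d|3} μ(3/d)·3^d.
Divisors of 3: 1, 3; μ(3/d) for each: -1, 1.
Σ = − 3^1 + 3^3 = 24.
N = 24/3 = 8.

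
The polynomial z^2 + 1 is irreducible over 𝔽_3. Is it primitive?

Write f(z) = z^2 + 1.
|GF(3^2)^×| = 3^2 − 1 = 8. Prime factorization: 8 = 2^3.
f is primitive ⇔ z has order 8 in GF(3)[z]/(f), i.e. z^(8/q) ≠ 1 for each prime q | 8.
z^(4) mod f = 1
Since z^(4) = 1, the order of z divides 4 < 8; not primitive.

No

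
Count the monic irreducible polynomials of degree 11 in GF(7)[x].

179756976

Gauss's count: N_{7}(11) = (1/11) Σ_{d|11} μ(11/d)·7^d.
Divisors of 11: 1, 11; μ(11/d) for each: -1, 1.
Σ = − 7^1 + 7^11 = 1977326736.
N = 1977326736/11 = 179756976.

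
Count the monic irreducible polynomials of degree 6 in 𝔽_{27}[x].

Gauss's count: N_{27}(6) = (1/6) Σ_{d|6} μ(6/d)·27^d.
Divisors of 6: 1, 2, 3, 6; μ(6/d) for each: 1, -1, -1, 1.
Σ = 27^1 − 27^2 − 27^3 + 27^6 = 387400104.
N = 387400104/6 = 64566684.

64566684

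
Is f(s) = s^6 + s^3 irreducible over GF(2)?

Check for roots in GF(2): f(0) = 0 → root; f(1) = 0 → root.
f(0) = 0, so (s) divides f(s); f is reducible.

No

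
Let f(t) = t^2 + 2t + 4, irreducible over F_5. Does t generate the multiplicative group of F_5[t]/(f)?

|GF(5^2)^×| = 5^2 − 1 = 24. Prime factorization: 24 = 2^3·3.
f is primitive ⇔ t has order 24 in GF(5)[t]/(f), i.e. t^(24/q) ≠ 1 for each prime q | 24.
t^(12) mod f = 1
t^(8) mod f = 2t + 4.
Since t^(12) = 1, the order of t divides 12 < 24; not primitive.

No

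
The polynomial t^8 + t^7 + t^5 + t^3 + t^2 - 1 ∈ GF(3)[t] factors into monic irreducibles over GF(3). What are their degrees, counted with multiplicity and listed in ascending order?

8

Write h(t) = t^8 + t^7 + t^5 + t^3 + t^2 - 1.
Roots in GF(3): h(0) = 2; h(1) = 1; h(2) = 1.
Complete factorization: h(t) = (t^8 + t^7 + t^5 + t^3 + t^2 - 1).
Factor degrees with multiplicity: 8 = 8.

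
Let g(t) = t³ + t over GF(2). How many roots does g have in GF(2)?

Evaluate at each of the 2 elements of GF(2):
g(0) = 0 → root; g(1) = 0 → root.
Roots: {0, 1}.

2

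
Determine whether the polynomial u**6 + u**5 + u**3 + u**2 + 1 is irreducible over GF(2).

Yes

Write P(u) = u**6 + u**5 + u**3 + u**2 + 1.
Check for roots in GF(2): P(0) = 1; P(1) = 1.
No roots, so no linear factors.
Monic irreducibles of degree 2 over GF(2): u**2 + u + 1.
None of them divide P (all give nonzero remainder).
Monic irreducibles of degree 3 over GF(2): u**3 + u + 1, u**3 + u**2 + 1.
None of them divide P (all give nonzero remainder).
No irreducible factor of degree ≤ 3 exists, so P is irreducible over GF(2).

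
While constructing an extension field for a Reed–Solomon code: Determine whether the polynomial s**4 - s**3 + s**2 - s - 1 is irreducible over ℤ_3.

Write g(s) = s**4 - s**3 + s**2 - s - 1.
Check for roots in ℤ_3: g(0) = 2; g(1) = 2; g(2) = 0 → root.
g(2) = 0, so (s − 2) divides g(s); g is reducible.

No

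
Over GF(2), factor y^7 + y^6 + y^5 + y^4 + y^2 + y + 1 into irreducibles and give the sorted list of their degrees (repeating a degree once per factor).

Write g(y) = y^7 + y^6 + y^5 + y^4 + y^2 + y + 1.
Roots in GF(2): g(0) = 1; g(1) = 1.
Complete factorization: g(y) = (y^7 + y^6 + y^5 + y^4 + y^2 + y + 1).
Factor degrees with multiplicity: 7 = 7.

7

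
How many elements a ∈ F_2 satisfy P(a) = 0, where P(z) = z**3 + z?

Evaluate at each of the 2 elements of F_2:
P(0) = 0 → root; P(1) = 0 → root.
Roots: {0, 1}.

2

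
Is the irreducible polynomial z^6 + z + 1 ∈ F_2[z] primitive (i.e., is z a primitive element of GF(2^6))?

Write f(z) = z^6 + z + 1.
|GF(2^6)^×| = 2^6 − 1 = 63. Prime factorization: 63 = 3^2·7.
f is primitive ⇔ z has order 63 in GF(2)[z]/(f), i.e. z^(63/q) ≠ 1 for each prime q | 63.
z^(21) mod f = z^5 + z^4 + z^3 + z + 1.
z^(9) mod f = z^4 + z^3.
None equal 1, so z has full order 63; f is primitive.

Yes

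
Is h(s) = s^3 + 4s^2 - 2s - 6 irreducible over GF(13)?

Check each element of GF(13) for a root: h(0)=7, h(1)=10, h(2)=1, h(3)=12, h(4)=10, h(5)=1, h(6)=4, h(7)=12, h(8)=5, h(9)=2, h(10)=9, h(11)=6, h(12)=12.
No roots. A degree-3 polynomial over a field with no linear factor is irreducible.

Yes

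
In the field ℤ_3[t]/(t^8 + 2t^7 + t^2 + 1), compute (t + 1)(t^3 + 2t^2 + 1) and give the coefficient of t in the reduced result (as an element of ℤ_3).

1

Multiply in ℤ_3[t]: (t + 1)·(t^3 + 2t^2 + 1) = t^4 + 2t^2 + t + 1.
Reduced: t^4 + 2t^2 + t + 1.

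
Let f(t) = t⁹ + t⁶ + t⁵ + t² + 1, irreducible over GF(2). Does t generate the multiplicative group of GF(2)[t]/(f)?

|GF(2^9)^×| = 2^9 − 1 = 511. Prime factorization: 511 = 7·73.
f is primitive ⇔ t has order 511 in GF(2)[t]/(f), i.e. t^(511/q) ≠ 1 for each prime q | 511.
t^(73) mod f = 1
t^(7) mod f = t⁷.
Since t^(73) = 1, the order of t divides 73 < 511; not primitive.

No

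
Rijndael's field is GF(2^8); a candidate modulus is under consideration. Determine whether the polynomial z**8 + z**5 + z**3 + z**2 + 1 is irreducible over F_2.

Yes

Write P(z) = z**8 + z**5 + z**3 + z**2 + 1.
Check for roots in F_2: P(0) = 1; P(1) = 1.
No roots, so no linear factors.
Monic irreducibles of degree 2 over GF(2): z**2 + z + 1.
None of them divide P (all give nonzero remainder).
Monic irreducibles of degree 3 over GF(2): z**3 + z + 1, z**3 + z**2 + 1.
None of them divide P (all give nonzero remainder).
Monic irreducibles of degree 4 over GF(2): z**4 + z + 1, z**4 + z**3 + 1, z**4 + z**3 + z**2 + z + 1.
None of them divide P (all give nonzero remainder).
No irreducible factor of degree ≤ 4 exists, so P is irreducible over GF(2).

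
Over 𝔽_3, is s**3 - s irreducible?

Write f(s) = s**3 - s.
Check for roots in 𝔽_3: f(0) = 0 → root; f(1) = 0 → root; f(2) = 0 → root.
f(0) = 0, so (s) divides f(s); f is reducible.

No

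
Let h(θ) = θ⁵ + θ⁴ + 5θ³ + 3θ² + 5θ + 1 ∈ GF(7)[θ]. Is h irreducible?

Check for roots in GF(7): h(0) = 1; h(1) = 2; h(2) = 6; h(3) = 5; h(4) = 3; h(5) = 3; h(6) = 1.
No roots, so no linear factors.
Degree-2 irreducible divisors: test the 21 monic irreducibles of degree 2 over GF(7).
None of them divide h (all give nonzero remainder).
No irreducible factor of degree ≤ 2 exists, so h is irreducible over GF(7).

Yes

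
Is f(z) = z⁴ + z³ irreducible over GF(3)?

No

Check for roots in GF(3): f(0) = 0 → root; f(1) = 2; f(2) = 0 → root.
f(0) = 0, so (z) divides f(z); f is reducible.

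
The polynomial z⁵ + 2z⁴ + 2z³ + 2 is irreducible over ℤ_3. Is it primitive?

No

Write f(z) = z⁵ + 2z⁴ + 2z³ + 2.
|GF(3^5)^×| = 3^5 − 1 = 242. Prime factorization: 242 = 2·11^2.
f is primitive ⇔ z has order 242 in GF(3)[z]/(f), i.e. z^(242/q) ≠ 1 for each prime q | 242.
z^(121) mod f = 1
z^(22) mod f = z⁴ + z² + z + 2.
Since z^(121) = 1, the order of z divides 121 < 242; not primitive.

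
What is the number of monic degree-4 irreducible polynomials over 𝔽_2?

3

The number of monic irreducibles of degree 4 over GF(2) is (1/4)·Σ_{d∣4} μ(4/d) 2^d.
Divisors of 4: 1, 2, 4; μ(4/d) for each: 0, -1, 1.
Σ = − 2^2 + 2^4 = 12.
N = 12/4 = 3.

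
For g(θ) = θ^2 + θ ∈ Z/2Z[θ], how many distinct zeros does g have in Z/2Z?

2

Evaluate at each of the 2 elements of Z/2Z:
g(0) = 0 → root; g(1) = 0 → root.
Roots: {0, 1}.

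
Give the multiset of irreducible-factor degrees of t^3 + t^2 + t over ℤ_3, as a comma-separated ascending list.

Write g(t) = t^3 + t^2 + t.
Roots in ℤ_3: g(0) = 0 → root; g(1) = 0 → root; g(2) = 2.
Linear factors from roots: (t), (t - 1).
Complete factorization: g(t) = (t)·(t - 1)^2.
Factor degrees with multiplicity: 1 + 1 + 1 = 3.

1, 1, 1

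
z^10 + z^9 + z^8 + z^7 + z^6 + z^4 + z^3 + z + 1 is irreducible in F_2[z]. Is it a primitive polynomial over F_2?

Yes

Write f(z) = z^10 + z^9 + z^8 + z^7 + z^6 + z^4 + z^3 + z + 1.
|GF(2^10)^×| = 2^10 − 1 = 1023. Prime factorization: 1023 = 3·11·31.
f is primitive ⇔ z has order 1023 in GF(2)[z]/(f), i.e. z^(1023/q) ≠ 1 for each prime q | 1023.
z^(341) mod f = z^7 + z^5 + z^2 + z + 1.
z^(93) mod f = z^9 + z^8 + z^7 + z^5 + z^4 + z^3 + z^2.
z^(33) mod f = z^9 + z^6 + z.
None equal 1, so z has full order 1023; f is primitive.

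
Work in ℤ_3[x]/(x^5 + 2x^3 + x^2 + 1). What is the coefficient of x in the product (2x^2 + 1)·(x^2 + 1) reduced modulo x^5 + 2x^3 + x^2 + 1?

0

Multiply in ℤ_3[x]: (2x^2 + 1)·(x^2 + 1) = 2x^4 + 1.
Reduced: 2x^4 + 1.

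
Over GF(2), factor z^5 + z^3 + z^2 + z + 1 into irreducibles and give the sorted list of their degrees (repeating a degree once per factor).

5

Write f(z) = z^5 + z^3 + z^2 + z + 1.
Roots in GF(2): f(0) = 1; f(1) = 1.
Complete factorization: f(z) = (z^5 + z^3 + z^2 + z + 1).
Factor degrees with multiplicity: 5 = 5.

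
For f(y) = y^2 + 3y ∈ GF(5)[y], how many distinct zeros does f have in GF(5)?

Evaluate at each of the 5 elements of GF(5):
f(0) = 0 → root; f(1) = 4; f(2) = 0 → root; f(3) = 3; f(4) = 3.
Roots: {0, 2}.

2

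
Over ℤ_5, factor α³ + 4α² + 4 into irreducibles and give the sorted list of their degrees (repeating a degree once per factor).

Write g(α) = α³ + 4α² + 4.
Roots in ℤ_5: g(0) = 4; g(1) = 4; g(2) = 3; g(3) = 2; g(4) = 2.
Complete factorization: g(α) = (α³ + 4α² + 4).
Factor degrees with multiplicity: 3 = 3.

3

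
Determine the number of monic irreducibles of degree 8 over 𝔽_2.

30

The number of monic irreducibles of degree 8 over GF(2) is (1/8)·Σ_{d∣8} μ(8/d) 2^d.
Divisors of 8: 1, 2, 4, 8; μ(8/d) for each: 0, 0, -1, 1.
Σ = − 2^4 + 2^8 = 240.
N = 240/8 = 30.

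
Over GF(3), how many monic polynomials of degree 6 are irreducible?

x^(3^6) − x is the product of all monic irreducibles of degree dividing 6; Möbius inversion gives N = (1/6) Σ μ(6/d)·3^d.
Divisors of 6: 1, 2, 3, 6; μ(6/d) for each: 1, -1, -1, 1.
Σ = 3^1 − 3^2 − 3^3 + 3^6 = 696.
N = 696/6 = 116.

116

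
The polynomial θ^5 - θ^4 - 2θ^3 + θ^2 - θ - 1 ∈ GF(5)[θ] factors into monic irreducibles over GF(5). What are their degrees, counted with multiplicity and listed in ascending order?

2, 3

Write f(θ) = θ^5 - θ^4 - 2θ^3 + θ^2 - θ - 1.
Roots in GF(5): f(0) = 4; f(1) = 2; f(2) = 1; f(3) = 3; f(4) = 1.
Complete factorization: f(θ) = (θ^2 + 2θ - 2)·(θ^3 + 2θ^2 + θ - 2).
Factor degrees with multiplicity: 2 + 3 = 5.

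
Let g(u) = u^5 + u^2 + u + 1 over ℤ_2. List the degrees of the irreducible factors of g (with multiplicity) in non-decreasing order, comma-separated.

1, 1, 3

Roots in ℤ_2: g(0) = 1; g(1) = 0 → root.
Linear factors from roots: (u + 1).
Complete factorization: g(u) = (u + 1)^2·(u^3 + u + 1).
Factor degrees with multiplicity: 1 + 1 + 3 = 5.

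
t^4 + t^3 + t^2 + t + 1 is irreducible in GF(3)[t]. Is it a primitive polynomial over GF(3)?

Write f(t) = t^4 + t^3 + t^2 + t + 1.
|GF(3^4)^×| = 3^4 − 1 = 80. Prime factorization: 80 = 2^4·5.
f is primitive ⇔ t has order 80 in GF(3)[t]/(f), i.e. t^(80/q) ≠ 1 for each prime q | 80.
t^(40) mod f = 1
t^(16) mod f = t.
Since t^(40) = 1, the order of t divides 40 < 80; not primitive.

No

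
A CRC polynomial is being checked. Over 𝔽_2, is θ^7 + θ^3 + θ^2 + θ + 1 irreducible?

Write g(θ) = θ^7 + θ^3 + θ^2 + θ + 1.
Check for roots in 𝔽_2: g(0) = 1; g(1) = 1.
No roots, so no linear factors.
Monic irreducibles of degree 2 over GF(2): θ^2 + θ + 1.
None of them divide g (all give nonzero remainder).
Monic irreducibles of degree 3 over GF(2): θ^3 + θ + 1, θ^3 + θ^2 + 1.
None of them divide g (all give nonzero remainder).
No irreducible factor of degree ≤ 3 exists, so g is irreducible over GF(2).

Yes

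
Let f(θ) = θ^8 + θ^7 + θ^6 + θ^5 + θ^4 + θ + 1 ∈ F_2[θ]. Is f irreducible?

Yes

Check for roots in F_2: f(0) = 1; f(1) = 1.
No roots, so no linear factors.
Monic irreducibles of degree 2 over GF(2): θ^2 + θ + 1.
None of them divide f (all give nonzero remainder).
Monic irreducibles of degree 3 over GF(2): θ^3 + θ + 1, θ^3 + θ^2 + 1.
None of them divide f (all give nonzero remainder).
Monic irreducibles of degree 4 over GF(2): θ^4 + θ + 1, θ^4 + θ^3 + 1, θ^4 + θ^3 + θ^2 + θ + 1.
None of them divide f (all give nonzero remainder).
No irreducible factor of degree ≤ 4 exists, so f is irreducible over GF(2).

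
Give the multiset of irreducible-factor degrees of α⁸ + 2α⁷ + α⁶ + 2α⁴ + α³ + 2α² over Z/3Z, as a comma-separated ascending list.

1, 1, 1, 1, 1, 1, 2

Write f(α) = α⁸ + 2α⁷ + α⁶ + 2α⁴ + α³ + 2α².
Roots in Z/3Z: f(0) = 0 → root; f(1) = 0 → root; f(2) = 0 → root.
Linear factors from roots: (α), (α + 2), (α + 1).
Complete factorization: f(α) = (α + 2)·(α)^2·(α + 1)^3·(α² + 1).
Factor degrees with multiplicity: 1 + 1 + 1 + 1 + 1 + 1 + 2 = 8.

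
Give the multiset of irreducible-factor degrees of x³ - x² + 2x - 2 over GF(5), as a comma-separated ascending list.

1, 2

Write g(x) = x³ - x² + 2x - 2.
Roots in GF(5): g(0) = 3; g(1) = 0 → root; g(2) = 1; g(3) = 2; g(4) = 4.
Linear factors from roots: (x - 1).
Complete factorization: g(x) = (x - 1)·(x² + 2).
Factor degrees with multiplicity: 1 + 2 = 3.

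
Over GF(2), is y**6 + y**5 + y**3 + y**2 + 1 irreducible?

Write P(y) = y**6 + y**5 + y**3 + y**2 + 1.
Check for roots in GF(2): P(0) = 1; P(1) = 1.
No roots, so no linear factors.
Monic irreducibles of degree 2 over GF(2): y**2 + y + 1.
None of them divide P (all give nonzero remainder).
Monic irreducibles of degree 3 over GF(2): y**3 + y + 1, y**3 + y**2 + 1.
None of them divide P (all give nonzero remainder).
No irreducible factor of degree ≤ 3 exists, so P is irreducible over GF(2).

Yes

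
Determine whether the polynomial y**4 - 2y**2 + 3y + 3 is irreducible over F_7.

Write m(y) = y**4 - 2y**2 + 3y + 3.
Check for roots in F_7: m(0) = 3; m(1) = 5; m(2) = 3; m(3) = 5; m(4) = 1; m(5) = 5; m(6) = 6.
No roots, so no linear factors.
Degree-2 irreducible divisors: test the 21 monic irreducibles of degree 2 over GF(7).
None of them divide m (all give nonzero remainder).
No irreducible factor of degree ≤ 2 exists, so m is irreducible over GF(7).

Yes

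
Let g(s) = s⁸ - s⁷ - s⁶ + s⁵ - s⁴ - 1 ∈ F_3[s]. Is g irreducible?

Yes

Check for roots in F_3: g(0) = 2; g(1) = 1; g(2) = 1.
No roots, so no linear factors.
Monic irreducibles of degree 2 over GF(3): s² + 1, s² + s - 1, s² - s - 1.
None of them divide g (all give nonzero remainder).
Degree-3 irreducible divisors: test the 8 monic irreducibles of degree 3 over GF(3).
None of them divide g (all give nonzero remainder).
Degree-4 irreducible divisors: test the 18 monic irreducibles of degree 4 over GF(3).
None of them divide g (all give nonzero remainder).
No irreducible factor of degree ≤ 4 exists, so g is irreducible over GF(3).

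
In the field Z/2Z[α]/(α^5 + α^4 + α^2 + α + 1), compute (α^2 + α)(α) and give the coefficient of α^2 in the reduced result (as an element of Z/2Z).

1

Multiply in Z/2Z[α]: (α^2 + α)·(α) = α^3 + α^2.
Reduced: α^3 + α^2.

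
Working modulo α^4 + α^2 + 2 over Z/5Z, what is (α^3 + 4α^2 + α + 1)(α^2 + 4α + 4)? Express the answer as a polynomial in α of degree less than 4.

3α^2 + α + 3

Multiply in Z/5Z[α]: (α^3 + 4α^2 + α + 1)·(α^2 + 4α + 4) = α^5 + 3α^4 + α^3 + α^2 + 3α + 4.
Reduce using α^4 ≡ 4α^2 + 3 (mod α^4 + α^2 + 2).
Reduced: 3α^2 + α + 3.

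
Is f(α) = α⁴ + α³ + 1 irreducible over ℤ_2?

Check for roots in ℤ_2: f(0) = 1; f(1) = 1.
No roots, so no linear factors.
Monic irreducibles of degree 2 over GF(2): α² + α + 1.
None of them divide f (all give nonzero remainder).
No irreducible factor of degree ≤ 2 exists, so f is irreducible over GF(2).

Yes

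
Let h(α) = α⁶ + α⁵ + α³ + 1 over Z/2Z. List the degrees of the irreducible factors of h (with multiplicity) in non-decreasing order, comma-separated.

Roots in Z/2Z: h(0) = 1; h(1) = 0 → root.
Linear factors from roots: (α + 1).
Complete factorization: h(α) = (α + 1)^3·(α³ + α + 1).
Factor degrees with multiplicity: 1 + 1 + 1 + 3 = 6.

1, 1, 1, 3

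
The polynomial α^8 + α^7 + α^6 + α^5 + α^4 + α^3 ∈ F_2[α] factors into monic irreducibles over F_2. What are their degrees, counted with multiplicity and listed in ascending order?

Write f(α) = α^8 + α^7 + α^6 + α^5 + α^4 + α^3.
Roots in F_2: f(0) = 0 → root; f(1) = 0 → root.
Linear factors from roots: (α), (α + 1).
Complete factorization: f(α) = (α + 1)·(α)^3·(α^2 + α + 1)^2.
Factor degrees with multiplicity: 1 + 1 + 1 + 1 + 2 + 2 = 8.

1, 1, 1, 1, 2, 2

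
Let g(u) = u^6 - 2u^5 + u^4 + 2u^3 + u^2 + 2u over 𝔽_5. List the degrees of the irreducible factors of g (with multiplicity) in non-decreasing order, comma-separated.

1, 1, 1, 1, 2

Roots in 𝔽_5: g(0) = 0 → root; g(1) = 0 → root; g(2) = 0 → root; g(3) = 3; g(4) = 1.
Linear factors from roots: (u), (u - 1), (u - 2).
Complete factorization: g(u) = (u)·(u - 2)·(u - 1)^2·(u^2 + 2u - 1).
Factor degrees with multiplicity: 1 + 1 + 1 + 1 + 2 = 6.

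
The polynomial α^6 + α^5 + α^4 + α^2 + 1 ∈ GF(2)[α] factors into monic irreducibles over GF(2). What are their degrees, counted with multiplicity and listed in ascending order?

6

Write f(α) = α^6 + α^5 + α^4 + α^2 + 1.
Roots in GF(2): f(0) = 1; f(1) = 1.
Complete factorization: f(α) = (α^6 + α^5 + α^4 + α^2 + 1).
Factor degrees with multiplicity: 6 = 6.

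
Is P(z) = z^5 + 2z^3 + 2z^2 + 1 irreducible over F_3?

No

Check for roots in F_3: P(0) = 1; P(1) = 0 → root; P(2) = 0 → root.
P(1) = 0, so (z − 1) divides P(z); P is reducible.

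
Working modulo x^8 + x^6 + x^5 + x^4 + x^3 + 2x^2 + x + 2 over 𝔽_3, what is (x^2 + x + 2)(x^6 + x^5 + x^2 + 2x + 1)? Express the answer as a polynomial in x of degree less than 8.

Multiply in 𝔽_3[x]: (x^2 + x + 2)·(x^6 + x^5 + x^2 + 2x + 1) = x^8 + 2x^7 + 2x^5 + x^4 + 2x^2 + 2x + 2.
Reduce using x^8 ≡ 2x^6 + 2x^5 + 2x^4 + 2x^3 + x^2 + 2x + 1 (mod x^8 + x^6 + x^5 + x^4 + x^3 + 2x^2 + x + 2).
Reduced: 2x^7 + 2x^6 + x^5 + 2x^3 + x.

2x^7 + 2x^6 + x^5 + 2x^3 + x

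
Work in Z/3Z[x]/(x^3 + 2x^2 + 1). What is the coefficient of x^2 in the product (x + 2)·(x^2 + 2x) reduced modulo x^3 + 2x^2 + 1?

2

Multiply in Z/3Z[x]: (x + 2)·(x^2 + 2x) = x^3 + x^2 + x.
Reduce using x^3 ≡ x^2 + 2 (mod x^3 + 2x^2 + 1).
Reduced: 2x^2 + x + 2.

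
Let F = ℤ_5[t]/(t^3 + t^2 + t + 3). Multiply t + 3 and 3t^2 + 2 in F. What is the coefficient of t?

4

Multiply in ℤ_5[t]: (t + 3)·(3t^2 + 2) = 3t^3 + 4t^2 + 2t + 1.
Reduce using t^3 ≡ 4t^2 + 4t + 2 (mod t^3 + t^2 + t + 3).
Reduced: t^2 + 4t + 2.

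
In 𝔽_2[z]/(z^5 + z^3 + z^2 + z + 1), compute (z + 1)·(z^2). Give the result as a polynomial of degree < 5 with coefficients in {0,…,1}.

z^3 + z^2

Multiply in 𝔽_2[z]: (z + 1)·(z^2) = z^3 + z^2.
Reduced: z^3 + z^2.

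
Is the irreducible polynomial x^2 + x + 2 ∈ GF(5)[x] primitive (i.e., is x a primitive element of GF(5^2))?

Yes

Write f(x) = x^2 + x + 2.
|GF(5^2)^×| = 5^2 − 1 = 24. Prime factorization: 24 = 2^3·3.
f is primitive ⇔ x has order 24 in GF(5)[x]/(f), i.e. x^(24/q) ≠ 1 for each prime q | 24.
x^(12) mod f = 4.
x^(8) mod f = 3x + 1.
None equal 1, so x has full order 24; f is primitive.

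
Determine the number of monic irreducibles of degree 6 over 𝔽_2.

9

x^(2^6) − x is the product of all monic irreducibles of degree dividing 6; Möbius inversion gives N = (1/6) Σ μ(6/d)·2^d.
Divisors of 6: 1, 2, 3, 6; μ(6/d) for each: 1, -1, -1, 1.
Σ = 2^1 − 2^2 − 2^3 + 2^6 = 54.
N = 54/6 = 9.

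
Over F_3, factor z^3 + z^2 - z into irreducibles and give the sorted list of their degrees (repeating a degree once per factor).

1, 2

Write h(z) = z^3 + z^2 - z.
Roots in F_3: h(0) = 0 → root; h(1) = 1; h(2) = 1.
Linear factors from roots: (z).
Complete factorization: h(z) = (z)·(z^2 + z - 1).
Factor degrees with multiplicity: 1 + 2 = 3.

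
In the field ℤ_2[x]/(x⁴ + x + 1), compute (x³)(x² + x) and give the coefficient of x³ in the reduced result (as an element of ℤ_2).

Multiply in ℤ_2[x]: (x³)·(x² + x) = x⁵ + x⁴.
Reduce using x⁴ ≡ x + 1 (mod x⁴ + x + 1).
Reduced: x² + 1.

0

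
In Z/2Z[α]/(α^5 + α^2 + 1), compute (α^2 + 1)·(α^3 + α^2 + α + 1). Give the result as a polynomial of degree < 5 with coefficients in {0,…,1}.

α^4 + α^2 + α

Multiply in Z/2Z[α]: (α^2 + 1)·(α^3 + α^2 + α + 1) = α^5 + α^4 + α + 1.
Reduce using α^5 ≡ α^2 + 1 (mod α^5 + α^2 + 1).
Reduced: α^4 + α^2 + α.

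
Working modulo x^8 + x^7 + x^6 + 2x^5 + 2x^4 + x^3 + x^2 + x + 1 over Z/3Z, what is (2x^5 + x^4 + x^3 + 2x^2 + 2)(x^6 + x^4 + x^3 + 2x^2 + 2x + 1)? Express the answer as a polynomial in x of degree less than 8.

Multiply in Z/3Z[x]: (2x^5 + x^4 + x^3 + 2x^2 + 2)·(x^6 + x^4 + x^3 + 2x^2 + 2x + 1) = 2x^11 + x^10 + 2x^8 + 2x^6 + 2x^5 + x^3 + x + 2.
Reduce using x^8 ≡ 2x^7 + 2x^6 + x^5 + x^4 + 2x^3 + 2x^2 + 2x + 2 (mod x^8 + x^7 + x^6 + 2x^5 + 2x^4 + x^3 + x^2 + x + 1).
Reduced: 2x^7 + x^6 + x^3 + 2x^2 + 2x + 2.

2x^7 + x^6 + x^3 + 2x^2 + 2x + 2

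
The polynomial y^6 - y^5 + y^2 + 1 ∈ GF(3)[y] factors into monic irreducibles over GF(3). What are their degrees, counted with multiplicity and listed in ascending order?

3, 3

Write g(y) = y^6 - y^5 + y^2 + 1.
Roots in GF(3): g(0) = 1; g(1) = 2; g(2) = 1.
Complete factorization: g(y) = (y^3 - y + 1)·(y^3 - y^2 + y + 1).
Factor degrees with multiplicity: 3 + 3 = 6.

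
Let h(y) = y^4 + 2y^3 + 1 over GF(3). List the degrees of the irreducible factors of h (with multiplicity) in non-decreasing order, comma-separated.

1, 3

Roots in GF(3): h(0) = 1; h(1) = 1; h(2) = 0 → root.
Linear factors from roots: (y + 1).
Complete factorization: h(y) = (y + 1)·(y^3 + y^2 + 2y + 1).
Factor degrees with multiplicity: 1 + 3 = 4.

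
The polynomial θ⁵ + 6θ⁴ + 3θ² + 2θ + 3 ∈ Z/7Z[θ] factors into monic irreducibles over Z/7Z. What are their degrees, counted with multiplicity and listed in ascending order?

1, 2, 2

Write g(θ) = θ⁵ + 6θ⁴ + 3θ² + 2θ + 3.
Linear factors from roots: (θ + 5).
Complete factorization: g(θ) = (θ + 5)·(θ² + 2θ + 5)·(θ² + 6θ + 6).
Factor degrees with multiplicity: 1 + 2 + 2 = 5.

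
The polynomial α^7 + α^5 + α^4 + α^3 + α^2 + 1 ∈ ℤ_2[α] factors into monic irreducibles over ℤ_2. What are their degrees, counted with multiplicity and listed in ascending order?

1, 2, 2, 2

Write g(α) = α^7 + α^5 + α^4 + α^3 + α^2 + 1.
Roots in ℤ_2: g(0) = 1; g(1) = 0 → root.
Linear factors from roots: (α + 1).
Complete factorization: g(α) = (α + 1)·(α^2 + α + 1)^3.
Factor degrees with multiplicity: 1 + 2 + 2 + 2 = 7.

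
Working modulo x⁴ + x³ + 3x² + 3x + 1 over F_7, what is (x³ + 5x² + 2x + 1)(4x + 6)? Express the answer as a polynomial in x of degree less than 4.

x^3 + 5x^2 + 4x + 2

Multiply in F_7[x]: (x³ + 5x² + 2x + 1)·(4x + 6) = 4x⁴ + 5x³ + 3x² + 2x + 6.
Reduce using x⁴ ≡ 6x³ + 4x² + 4x + 6 (mod x⁴ + x³ + 3x² + 3x + 1).
Reduced: x³ + 5x² + 4x + 2.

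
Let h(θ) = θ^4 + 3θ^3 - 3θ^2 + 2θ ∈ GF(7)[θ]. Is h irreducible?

Check for roots in GF(7): h(0) = 0 → root; h(1) = 3; h(2) = 4; h(3) = 1; h(4) = 2; h(5) = 4; h(6) = 0 → root.
h(0) = 0, so (θ) divides h(θ); h is reducible.

No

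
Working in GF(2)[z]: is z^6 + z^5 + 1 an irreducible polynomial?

Yes

Write h(z) = z^6 + z^5 + 1.
Check for roots in GF(2): h(0) = 1; h(1) = 1.
No roots, so no linear factors.
Monic irreducibles of degree 2 over GF(2): z^2 + z + 1.
None of them divide h (all give nonzero remainder).
Monic irreducibles of degree 3 over GF(2): z^3 + z + 1, z^3 + z^2 + 1.
None of them divide h (all give nonzero remainder).
No irreducible factor of degree ≤ 3 exists, so h is irreducible over GF(2).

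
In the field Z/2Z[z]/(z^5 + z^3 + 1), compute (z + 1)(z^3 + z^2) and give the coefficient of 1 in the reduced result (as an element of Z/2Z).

Multiply in Z/2Z[z]: (z + 1)·(z^3 + z^2) = z^4 + z^2.
Reduced: z^4 + z^2.

0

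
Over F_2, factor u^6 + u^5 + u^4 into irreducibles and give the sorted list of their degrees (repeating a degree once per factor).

Write f(u) = u^6 + u^5 + u^4.
Roots in F_2: f(0) = 0 → root; f(1) = 1.
Linear factors from roots: (u).
Complete factorization: f(u) = (u)^4·(u^2 + u + 1).
Factor degrees with multiplicity: 1 + 1 + 1 + 1 + 2 = 6.

1, 1, 1, 1, 2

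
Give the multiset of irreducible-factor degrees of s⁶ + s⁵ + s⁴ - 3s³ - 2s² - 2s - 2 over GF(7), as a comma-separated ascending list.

3, 3

Write h(s) = s⁶ + s⁵ + s⁴ - 3s³ - 2s² - 2s - 2.
Complete factorization: h(s) = (s³ + 2s² + 3s + 3)·(s³ - s² - 3).
Factor degrees with multiplicity: 3 + 3 = 6.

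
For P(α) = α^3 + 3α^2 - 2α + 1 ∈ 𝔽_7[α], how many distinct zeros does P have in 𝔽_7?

Evaluate at each of the 7 elements of 𝔽_7:
P(0) = 1; P(1) = 3; P(2) = 3; P(3) = 0 → root; P(4) = 0 → root; P(5) = 2; P(6) = 5.
Roots: {3, 4}.

2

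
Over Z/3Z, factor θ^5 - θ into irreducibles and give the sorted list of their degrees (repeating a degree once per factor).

1, 1, 1, 2

Write h(θ) = θ^5 - θ.
Roots in Z/3Z: h(0) = 0 → root; h(1) = 0 → root; h(2) = 0 → root.
Linear factors from roots: (θ), (θ - 1), (θ + 1).
Complete factorization: h(θ) = (θ)·(θ + 1)·(θ - 1)·(θ^2 + 1).
Factor degrees with multiplicity: 1 + 1 + 1 + 2 = 5.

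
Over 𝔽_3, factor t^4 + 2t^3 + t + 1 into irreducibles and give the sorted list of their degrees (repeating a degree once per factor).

4

Write h(t) = t^4 + 2t^3 + t + 1.
Roots in 𝔽_3: h(0) = 1; h(1) = 2; h(2) = 2.
Complete factorization: h(t) = (t^4 + 2t^3 + t + 1).
Factor degrees with multiplicity: 4 = 4.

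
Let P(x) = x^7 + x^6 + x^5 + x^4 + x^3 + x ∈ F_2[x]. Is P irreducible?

Check for roots in F_2: P(0) = 0 → root; P(1) = 0 → root.
P(0) = 0, so (x) divides P(x); P is reducible.

No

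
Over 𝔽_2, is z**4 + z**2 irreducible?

Write h(z) = z**4 + z**2.
Check for roots in 𝔽_2: h(0) = 0 → root; h(1) = 0 → root.
h(0) = 0, so (z) divides h(z); h is reducible.

No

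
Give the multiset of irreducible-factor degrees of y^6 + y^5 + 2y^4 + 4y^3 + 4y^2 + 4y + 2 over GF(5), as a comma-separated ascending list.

1, 2, 3

Write h(y) = y^6 + y^5 + 2y^4 + 4y^3 + 4y^2 + 4y + 2.
Roots in GF(5): h(0) = 2; h(1) = 3; h(2) = 1; h(3) = 2; h(4) = 0 → root.
Linear factors from roots: (y + 1).
Complete factorization: h(y) = (y + 1)·(y^2 + 3y + 4)·(y^3 + 2y^2 + 2y + 3).
Factor degrees with multiplicity: 1 + 2 + 3 = 6.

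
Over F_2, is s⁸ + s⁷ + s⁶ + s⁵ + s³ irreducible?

Write P(s) = s⁸ + s⁷ + s⁶ + s⁵ + s³.
Check for roots in F_2: P(0) = 0 → root; P(1) = 1.
P(0) = 0, so (s) divides P(s); P is reducible.

No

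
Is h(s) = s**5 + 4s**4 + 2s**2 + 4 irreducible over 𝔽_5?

Yes

Check for roots in 𝔽_5: h(0) = 4; h(1) = 1; h(2) = 3; h(3) = 4; h(4) = 4.
No roots, so no linear factors.
Degree-2 irreducible divisors: test the 10 monic irreducibles of degree 2 over GF(5).
None of them divide h (all give nonzero remainder).
No irreducible factor of degree ≤ 2 exists, so h is irreducible over GF(5).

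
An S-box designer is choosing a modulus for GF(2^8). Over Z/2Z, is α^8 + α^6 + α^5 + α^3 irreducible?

No

Write g(α) = α^8 + α^6 + α^5 + α^3.
Check for roots in Z/2Z: g(0) = 0 → root; g(1) = 0 → root.
g(0) = 0, so (α) divides g(α); g is reducible.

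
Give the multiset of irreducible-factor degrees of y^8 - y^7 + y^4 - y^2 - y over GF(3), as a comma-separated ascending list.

1, 1, 1, 1, 2, 2

Write g(y) = y^8 - y^7 + y^4 - y^2 - y.
Roots in GF(3): g(0) = 0 → root; g(1) = 2; g(2) = 0 → root.
Linear factors from roots: (y), (y + 1).
Complete factorization: g(y) = (y)·(y + 1)^3·(y^2 + 1)·(y^2 - y - 1).
Factor degrees with multiplicity: 1 + 1 + 1 + 1 + 2 + 2 = 8.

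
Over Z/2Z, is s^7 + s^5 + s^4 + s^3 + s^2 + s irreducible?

No

Write P(s) = s^7 + s^5 + s^4 + s^3 + s^2 + s.
Check for roots in Z/2Z: P(0) = 0 → root; P(1) = 0 → root.
P(0) = 0, so (s) divides P(s); P is reducible.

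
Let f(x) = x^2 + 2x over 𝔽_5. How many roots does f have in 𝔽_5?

2

Evaluate at each of the 5 elements of 𝔽_5:
f(0) = 0 → root; f(1) = 3; f(2) = 3; f(3) = 0 → root; f(4) = 4.
Roots: {0, 3}.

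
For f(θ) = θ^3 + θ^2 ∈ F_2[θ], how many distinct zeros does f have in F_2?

2

Evaluate at each of the 2 elements of F_2:
f(0) = 0 → root; f(1) = 0 → root.
Roots: {0, 1}.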